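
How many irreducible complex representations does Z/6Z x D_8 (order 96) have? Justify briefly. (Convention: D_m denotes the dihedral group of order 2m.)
42

Details: The number of irreducible complex representations of a finite group equals its number of conjugacy classes. For a direct product, #classes(G x H) = #classes(G) * #classes(H). Z/6Z has 6 classes (abelian), D_8 has 7 classes, so 6 * 7 = 42, so Z/6Z x D_8 (order 96) has exactly 42 irreducible complex representations.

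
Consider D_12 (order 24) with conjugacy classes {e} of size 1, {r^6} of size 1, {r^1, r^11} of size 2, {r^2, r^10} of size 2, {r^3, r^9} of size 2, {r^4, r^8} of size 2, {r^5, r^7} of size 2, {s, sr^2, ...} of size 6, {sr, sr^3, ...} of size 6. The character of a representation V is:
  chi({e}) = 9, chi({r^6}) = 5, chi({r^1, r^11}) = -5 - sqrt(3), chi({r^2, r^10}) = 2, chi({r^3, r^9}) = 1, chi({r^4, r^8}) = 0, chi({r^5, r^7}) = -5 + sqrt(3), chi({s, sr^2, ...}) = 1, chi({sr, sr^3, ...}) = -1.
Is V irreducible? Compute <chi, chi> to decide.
Not irreducible (reducible): <chi, chi> = 10 > 1.

Solution. <chi, chi> = (1/|G|) sum_C |C| * |chi(C)|^2 = (1/24)[1*|9|^2 + 1*|5|^2 + 2*|-5 - sqrt(3)|^2 + 2*|2|^2 + 2*|1|^2 + 2*|0|^2 + 2*|-5 + sqrt(3)|^2 + 6*|1|^2 + 6*|-1|^2]
  = (1/24)[(81) + (25) + (20*sqrt(3) + 56) + (8) + (2) + (0) + (56 - 20*sqrt(3)) + (6) + (6)] = 240/24 = 10.
A character is irreducible iff <chi, chi> = 1, so this representation is reducible.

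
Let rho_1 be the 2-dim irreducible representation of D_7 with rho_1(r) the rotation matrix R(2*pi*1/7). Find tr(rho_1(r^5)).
chi_{rho_1}(r^5) = 2*cos(2*pi*1*5/7) = -2*cos(3*pi/7)

Justification: rho_1(r^5) is rotation by angle 2*pi*1*5/7, whose trace is 2*cos(2*pi*1*5/7) = -2*cos(3*pi/7).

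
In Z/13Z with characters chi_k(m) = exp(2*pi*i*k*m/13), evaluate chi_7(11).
chi_7(11) = zeta_13^77 = exp(-2*I*pi/13)

Argument: chi_7(11) = zeta_13^(7*11) = zeta_13^77. Since zeta_13^13 = 1, this equals zeta_13^12 = exp(2*pi*i*12/13) = exp(-2*I*pi/13).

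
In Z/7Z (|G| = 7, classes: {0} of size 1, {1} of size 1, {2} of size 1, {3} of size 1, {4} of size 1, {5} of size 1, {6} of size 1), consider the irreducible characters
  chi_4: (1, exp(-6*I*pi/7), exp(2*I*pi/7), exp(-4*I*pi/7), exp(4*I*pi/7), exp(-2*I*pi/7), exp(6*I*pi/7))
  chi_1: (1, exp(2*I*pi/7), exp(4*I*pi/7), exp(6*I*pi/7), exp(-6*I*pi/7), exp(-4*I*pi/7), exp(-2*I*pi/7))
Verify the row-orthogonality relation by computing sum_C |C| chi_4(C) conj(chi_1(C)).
Sum = 0; so <chi_4, chi_1> = 0 (distinct irreducibles are orthogonal).

Compute term by term over conjugacy classes (|C| * chi_4(C) * conj(chi_1(C))):
  1*(1)*conj(1) + 1*(exp(-6*I*pi/7))*conj(exp(2*I*pi/7)) + 1*(exp(2*I*pi/7))*conj(exp(4*I*pi/7)) + 1*(exp(-4*I*pi/7))*conj(exp(6*I*pi/7)) + 1*(exp(4*I*pi/7))*conj(exp(-6*I*pi/7)) + 1*(exp(-2*I*pi/7))*conj(exp(-4*I*pi/7)) + 1*(exp(6*I*pi/7))*conj(exp(-2*I*pi/7))
  = (1) + (exp(6*I*pi/7)) + (exp(-2*I*pi/7)) + (exp(4*I*pi/7)) + (exp(-4*I*pi/7)) + (exp(2*I*pi/7)) + (exp(-6*I*pi/7))
  = 0.
(Exp terms are combined using exp(i*s)*conj(exp(i*t)) = exp(i*(s-t)), and sums of them are collapsed using the identity that for every m > 1 the m distinct m-th roots of unity sum to 0, e.g. 1 + exp(2*I*pi/3) + exp(-2*I*pi/3) = 0.)
Dividing by |G| = 7 gives 0/7 = 0, matching the row-orthogonality relation <chi_4, chi_1> = [chi_4 = chi_1].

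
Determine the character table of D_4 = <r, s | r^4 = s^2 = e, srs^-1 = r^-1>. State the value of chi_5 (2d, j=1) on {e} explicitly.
Conjugacy classes: {e} of size 1, {r^2} of size 1, {r^1, r^3} of size 2, {s, sr^2, ...} of size 2, {sr, sr^3, ...} of size 2.
Character table:
  irrep \ class              {e} (size 1)  {r^2} (size 1)  {r^1, r^3} (size 2)  {s, sr^2, ...} (size 2)  {sr, sr^3, ...} (size 2)
  chi_1 (triv)               1             1               1                    1                        1                       
  chi_2 (sign: r->1, s->-1)  1             1               1                    -1                       -1                      
  chi_3 (r->-1, s->1)        1             1               -1                   1                        -1                      
  chi_4 (r->-1, s->-1)       1             1               -1                   -1                       1                       
  chi_5 (2d, j=1)            2             -2              0                    0                        0                       

Spot check: chi_5 (2d, j=1) on {e} = 2.

Derivation: D_4 has order 2*4 = 8 with 5 conjugacy classes, hence 5 irreducibles. Sum of squared dims 1 + 1 + 1 + 1 + 4 = 8 = |G|. Linear characters come from the abelianisation; the 2-dimensional irreps have character r^k -> 2*cos(2*pi*j*k/4), reflections -> 0.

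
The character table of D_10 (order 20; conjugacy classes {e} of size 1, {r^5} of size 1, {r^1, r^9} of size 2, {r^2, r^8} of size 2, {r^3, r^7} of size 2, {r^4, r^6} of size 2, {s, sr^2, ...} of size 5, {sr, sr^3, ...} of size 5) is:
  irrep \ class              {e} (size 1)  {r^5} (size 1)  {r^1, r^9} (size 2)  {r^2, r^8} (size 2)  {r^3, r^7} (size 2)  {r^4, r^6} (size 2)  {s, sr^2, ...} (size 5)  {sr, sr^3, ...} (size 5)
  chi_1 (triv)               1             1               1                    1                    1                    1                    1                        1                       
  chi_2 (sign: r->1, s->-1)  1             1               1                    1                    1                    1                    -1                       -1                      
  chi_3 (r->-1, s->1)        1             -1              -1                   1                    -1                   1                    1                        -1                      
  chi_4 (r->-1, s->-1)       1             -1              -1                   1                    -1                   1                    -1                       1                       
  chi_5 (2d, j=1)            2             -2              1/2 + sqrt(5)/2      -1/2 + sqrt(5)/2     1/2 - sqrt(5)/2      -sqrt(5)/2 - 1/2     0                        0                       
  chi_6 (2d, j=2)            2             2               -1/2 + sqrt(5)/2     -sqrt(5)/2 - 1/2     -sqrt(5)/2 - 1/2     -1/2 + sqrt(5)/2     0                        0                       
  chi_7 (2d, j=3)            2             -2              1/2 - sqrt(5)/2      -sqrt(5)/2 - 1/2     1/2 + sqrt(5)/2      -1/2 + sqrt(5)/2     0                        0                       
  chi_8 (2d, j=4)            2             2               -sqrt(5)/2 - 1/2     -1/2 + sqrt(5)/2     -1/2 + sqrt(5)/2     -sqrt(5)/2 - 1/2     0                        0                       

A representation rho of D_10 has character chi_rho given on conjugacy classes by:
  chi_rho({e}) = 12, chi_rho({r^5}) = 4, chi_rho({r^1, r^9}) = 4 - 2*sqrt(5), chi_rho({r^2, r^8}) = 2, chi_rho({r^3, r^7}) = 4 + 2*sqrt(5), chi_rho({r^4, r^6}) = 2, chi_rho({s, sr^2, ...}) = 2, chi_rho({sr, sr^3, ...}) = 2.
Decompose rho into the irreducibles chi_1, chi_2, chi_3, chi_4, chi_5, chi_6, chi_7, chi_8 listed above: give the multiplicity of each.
Multiplicities: chi_1: 3, chi_2: 1, chi_3: 0, chi_4: 0, chi_5: 0, chi_6: 0, chi_7: 2, chi_8: 2.

Explanation: Use <chi_rho, chi> = (1/|G|) sum_C |C| * chi_rho(C) * conj(chi(C)) with |G| = 20 for each irreducible chi in the table:
  <chi_rho, chi_1> = (1/20)[1*(12)*conj(1) + 1*(4)*conj(1) + 2*(4 - 2*sqrt(5))*conj(1) + 2*(2)*conj(1) + 2*(4 + 2*sqrt(5))*conj(1) + 2*(2)*conj(1) + 5*(2)*conj(1) + 5*(2)*conj(1)]
      = (1/20)[(12) + (4) + (8 - 4*sqrt(5)) + (4) + (8 + 4*sqrt(5)) + (4) + (10) + (10)] = 60/20 = 3
  <chi_rho, chi_2> = (1/20)[1*(12)*conj(1) + 1*(4)*conj(1) + 2*(4 - 2*sqrt(5))*conj(1) + 2*(2)*conj(1) + 2*(4 + 2*sqrt(5))*conj(1) + 2*(2)*conj(1) + 5*(2)*conj(-1) + 5*(2)*conj(-1)]
      = (1/20)[(12) + (4) + (8 - 4*sqrt(5)) + (4) + (8 + 4*sqrt(5)) + (4) + (-10) + (-10)] = 20/20 = 1
  <chi_rho, chi_3> = (1/20)[1*(12)*conj(1) + 1*(4)*conj(-1) + 2*(4 - 2*sqrt(5))*conj(-1) + 2*(2)*conj(1) + 2*(4 + 2*sqrt(5))*conj(-1) + 2*(2)*conj(1) + 5*(2)*conj(1) + 5*(2)*conj(-1)]
      = (1/20)[(12) + (-4) + (-8 + 4*sqrt(5)) + (4) + (-4*sqrt(5) - 8) + (4) + (10) + (-10)] = 0/20 = 0
  <chi_rho, chi_4> = (1/20)[1*(12)*conj(1) + 1*(4)*conj(-1) + 2*(4 - 2*sqrt(5))*conj(-1) + 2*(2)*conj(1) + 2*(4 + 2*sqrt(5))*conj(-1) + 2*(2)*conj(1) + 5*(2)*conj(-1) + 5*(2)*conj(1)]
      = (1/20)[(12) + (-4) + (-8 + 4*sqrt(5)) + (4) + (-4*sqrt(5) - 8) + (4) + (-10) + (10)] = 0/20 = 0
  <chi_rho, chi_5> = (1/20)[1*(12)*conj(2) + 1*(4)*conj(-2) + 2*(4 - 2*sqrt(5))*conj(1/2 + sqrt(5)/2) + 2*(2)*conj(-1/2 + sqrt(5)/2) + 2*(4 + 2*sqrt(5))*conj(1/2 - sqrt(5)/2) + 2*(2)*conj(-sqrt(5)/2 - 1/2) + 5*(2)*conj(0) + 5*(2)*conj(0)]
      = (1/20)[(24) + (-8) + (-6 + 2*sqrt(5)) + (-2 + 2*sqrt(5)) + (-6 - 2*sqrt(5)) + (-2*sqrt(5) - 2) + (0) + (0)] = 0/20 = 0
  <chi_rho, chi_6> = (1/20)[1*(12)*conj(2) + 1*(4)*conj(2) + 2*(4 - 2*sqrt(5))*conj(-1/2 + sqrt(5)/2) + 2*(2)*conj(-sqrt(5)/2 - 1/2) + 2*(4 + 2*sqrt(5))*conj(-sqrt(5)/2 - 1/2) + 2*(2)*conj(-1/2 + sqrt(5)/2) + 5*(2)*conj(0) + 5*(2)*conj(0)]
      = (1/20)[(24) + (8) + (-14 + 6*sqrt(5)) + (-2*sqrt(5) - 2) + (-14 - 6*sqrt(5)) + (-2 + 2*sqrt(5)) + (0) + (0)] = 0/20 = 0
  <chi_rho, chi_7> = (1/20)[1*(12)*conj(2) + 1*(4)*conj(-2) + 2*(4 - 2*sqrt(5))*conj(1/2 - sqrt(5)/2) + 2*(2)*conj(-sqrt(5)/2 - 1/2) + 2*(4 + 2*sqrt(5))*conj(1/2 + sqrt(5)/2) + 2*(2)*conj(-1/2 + sqrt(5)/2) + 5*(2)*conj(0) + 5*(2)*conj(0)]
      = (1/20)[(24) + (-8) + (14 - 6*sqrt(5)) + (-2*sqrt(5) - 2) + (6*sqrt(5) + 14) + (-2 + 2*sqrt(5)) + (0) + (0)] = 40/20 = 2
  <chi_rho, chi_8> = (1/20)[1*(12)*conj(2) + 1*(4)*conj(2) + 2*(4 - 2*sqrt(5))*conj(-sqrt(5)/2 - 1/2) + 2*(2)*conj(-1/2 + sqrt(5)/2) + 2*(4 + 2*sqrt(5))*conj(-1/2 + sqrt(5)/2) + 2*(2)*conj(-sqrt(5)/2 - 1/2) + 5*(2)*conj(0) + 5*(2)*conj(0)]
      = (1/20)[(24) + (8) + (6 - 2*sqrt(5)) + (-2 + 2*sqrt(5)) + (2*sqrt(5) + 6) + (-2*sqrt(5) - 2) + (0) + (0)] = 40/20 = 2
Dimension check: dim(rho) = sum (mult * dim) = 3*1 + 1*1 + 0*1 + 0*1 + 0*2 + 0*2 + 2*2 + 2*2 = 12 = chi_rho(e) = 12.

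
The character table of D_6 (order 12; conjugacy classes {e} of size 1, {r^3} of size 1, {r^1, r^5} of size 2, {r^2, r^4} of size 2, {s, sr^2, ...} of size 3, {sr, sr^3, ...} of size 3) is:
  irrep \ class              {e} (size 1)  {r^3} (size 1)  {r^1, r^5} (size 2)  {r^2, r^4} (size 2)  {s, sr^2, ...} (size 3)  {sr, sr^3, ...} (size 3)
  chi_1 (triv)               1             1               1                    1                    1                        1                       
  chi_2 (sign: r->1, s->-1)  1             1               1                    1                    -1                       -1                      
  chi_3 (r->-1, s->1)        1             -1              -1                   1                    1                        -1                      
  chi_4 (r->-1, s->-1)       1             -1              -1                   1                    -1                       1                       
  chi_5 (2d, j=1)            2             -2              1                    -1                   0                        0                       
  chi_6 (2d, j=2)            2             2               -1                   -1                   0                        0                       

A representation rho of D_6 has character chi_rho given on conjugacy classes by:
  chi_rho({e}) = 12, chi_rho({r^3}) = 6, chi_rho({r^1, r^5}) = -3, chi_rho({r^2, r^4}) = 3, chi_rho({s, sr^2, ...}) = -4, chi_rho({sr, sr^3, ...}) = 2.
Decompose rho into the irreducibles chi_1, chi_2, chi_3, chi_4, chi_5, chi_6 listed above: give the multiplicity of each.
Multiplicities: chi_1: 1, chi_2: 2, chi_3: 0, chi_4: 3, chi_5: 0, chi_6: 3.

Proof sketch: Use <chi_rho, chi> = (1/|G|) sum_C |C| * chi_rho(C) * conj(chi(C)) with |G| = 12 for each irreducible chi in the table:
  <chi_rho, chi_1> = (1/12)[1*(12)*conj(1) + 1*(6)*conj(1) + 2*(-3)*conj(1) + 2*(3)*conj(1) + 3*(-4)*conj(1) + 3*(2)*conj(1)]
      = (1/12)[(12) + (6) + (-6) + (6) + (-12) + (6)] = 12/12 = 1
  <chi_rho, chi_2> = (1/12)[1*(12)*conj(1) + 1*(6)*conj(1) + 2*(-3)*conj(1) + 2*(3)*conj(1) + 3*(-4)*conj(-1) + 3*(2)*conj(-1)]
      = (1/12)[(12) + (6) + (-6) + (6) + (12) + (-6)] = 24/12 = 2
  <chi_rho, chi_3> = (1/12)[1*(12)*conj(1) + 1*(6)*conj(-1) + 2*(-3)*conj(-1) + 2*(3)*conj(1) + 3*(-4)*conj(1) + 3*(2)*conj(-1)]
      = (1/12)[(12) + (-6) + (6) + (6) + (-12) + (-6)] = 0/12 = 0
  <chi_rho, chi_4> = (1/12)[1*(12)*conj(1) + 1*(6)*conj(-1) + 2*(-3)*conj(-1) + 2*(3)*conj(1) + 3*(-4)*conj(-1) + 3*(2)*conj(1)]
      = (1/12)[(12) + (-6) + (6) + (6) + (12) + (6)] = 36/12 = 3
  <chi_rho, chi_5> = (1/12)[1*(12)*conj(2) + 1*(6)*conj(-2) + 2*(-3)*conj(1) + 2*(3)*conj(-1) + 3*(-4)*conj(0) + 3*(2)*conj(0)]
      = (1/12)[(24) + (-12) + (-6) + (-6) + (0) + (0)] = 0/12 = 0
  <chi_rho, chi_6> = (1/12)[1*(12)*conj(2) + 1*(6)*conj(2) + 2*(-3)*conj(-1) + 2*(3)*conj(-1) + 3*(-4)*conj(0) + 3*(2)*conj(0)]
      = (1/12)[(24) + (12) + (6) + (-6) + (0) + (0)] = 36/12 = 3
Dimension check: dim(rho) = sum (mult * dim) = 1*1 + 2*1 + 0*1 + 3*1 + 0*2 + 3*2 = 12 = chi_rho(e) = 12.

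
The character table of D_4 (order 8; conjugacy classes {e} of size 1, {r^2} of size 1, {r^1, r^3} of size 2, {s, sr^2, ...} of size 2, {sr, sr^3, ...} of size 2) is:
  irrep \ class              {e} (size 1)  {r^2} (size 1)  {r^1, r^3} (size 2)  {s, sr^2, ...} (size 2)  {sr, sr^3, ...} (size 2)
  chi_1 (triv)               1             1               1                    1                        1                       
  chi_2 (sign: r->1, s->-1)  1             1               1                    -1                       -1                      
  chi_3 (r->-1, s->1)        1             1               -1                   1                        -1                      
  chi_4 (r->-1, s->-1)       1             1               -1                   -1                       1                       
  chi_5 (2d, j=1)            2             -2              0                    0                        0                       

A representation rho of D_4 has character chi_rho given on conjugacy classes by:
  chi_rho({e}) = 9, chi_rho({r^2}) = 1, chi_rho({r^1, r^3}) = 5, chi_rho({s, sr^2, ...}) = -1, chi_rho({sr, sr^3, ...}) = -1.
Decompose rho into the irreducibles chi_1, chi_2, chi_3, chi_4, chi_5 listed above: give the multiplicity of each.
Multiplicities: chi_1: 2, chi_2: 3, chi_3: 0, chi_4: 0, chi_5: 2.

Argument: Use <chi_rho, chi> = (1/|G|) sum_C |C| * chi_rho(C) * conj(chi(C)) with |G| = 8 for each irreducible chi in the table:
  <chi_rho, chi_1> = (1/8)[1*(9)*conj(1) + 1*(1)*conj(1) + 2*(5)*conj(1) + 2*(-1)*conj(1) + 2*(-1)*conj(1)]
      = (1/8)[(9) + (1) + (10) + (-2) + (-2)] = 16/8 = 2
  <chi_rho, chi_2> = (1/8)[1*(9)*conj(1) + 1*(1)*conj(1) + 2*(5)*conj(1) + 2*(-1)*conj(-1) + 2*(-1)*conj(-1)]
      = (1/8)[(9) + (1) + (10) + (2) + (2)] = 24/8 = 3
  <chi_rho, chi_3> = (1/8)[1*(9)*conj(1) + 1*(1)*conj(1) + 2*(5)*conj(-1) + 2*(-1)*conj(1) + 2*(-1)*conj(-1)]
      = (1/8)[(9) + (1) + (-10) + (-2) + (2)] = 0/8 = 0
  <chi_rho, chi_4> = (1/8)[1*(9)*conj(1) + 1*(1)*conj(1) + 2*(5)*conj(-1) + 2*(-1)*conj(-1) + 2*(-1)*conj(1)]
      = (1/8)[(9) + (1) + (-10) + (2) + (-2)] = 0/8 = 0
  <chi_rho, chi_5> = (1/8)[1*(9)*conj(2) + 1*(1)*conj(-2) + 2*(5)*conj(0) + 2*(-1)*conj(0) + 2*(-1)*conj(0)]
      = (1/8)[(18) + (-2) + (0) + (0) + (0)] = 16/8 = 2
Dimension check: dim(rho) = sum (mult * dim) = 2*1 + 3*1 + 0*1 + 0*1 + 2*2 = 9 = chi_rho(e) = 9.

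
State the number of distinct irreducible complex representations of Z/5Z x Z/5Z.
25

Details: The number of irreducible complex representations of a finite group equals its number of conjugacy classes. Z/5Z x Z/5Z is abelian of order 25, so every element is its own conjugacy class: 25 classes, so Z/5Z x Z/5Z (order 25) has exactly 25 irreducible complex representations.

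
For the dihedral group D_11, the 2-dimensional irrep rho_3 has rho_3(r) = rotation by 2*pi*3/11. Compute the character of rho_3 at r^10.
chi_{rho_3}(r^10) = 2*cos(2*pi*3*10/11) = -2*cos(5*pi/11)

Working: rho_3(r^10) is rotation by angle 2*pi*3*10/11, whose trace is 2*cos(2*pi*3*10/11) = -2*cos(5*pi/11).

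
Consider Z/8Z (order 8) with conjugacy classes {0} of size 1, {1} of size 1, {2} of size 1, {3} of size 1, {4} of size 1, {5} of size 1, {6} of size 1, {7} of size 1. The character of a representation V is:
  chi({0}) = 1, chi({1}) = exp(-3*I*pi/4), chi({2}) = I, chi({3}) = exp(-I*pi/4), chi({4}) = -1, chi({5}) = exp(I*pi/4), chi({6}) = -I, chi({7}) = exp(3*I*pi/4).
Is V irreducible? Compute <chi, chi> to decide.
Irreducible: <chi, chi> = 1.

Proof sketch: <chi, chi> = (1/|G|) sum_C |C| * |chi(C)|^2 = (1/8)[1*|1|^2 + 1*|exp(-3*I*pi/4)|^2 + 1*|I|^2 + 1*|exp(-I*pi/4)|^2 + 1*|-1|^2 + 1*|exp(I*pi/4)|^2 + 1*|-I|^2 + 1*|exp(3*I*pi/4)|^2]
  = (1/8)[(1) + (1) + (1) + (1) + (1) + (1) + (1) + (1)] = 8/8 = 1.
(Exp terms are combined using exp(i*s)*conj(exp(i*t)) = exp(i*(s-t)), and sums of them are collapsed using the identity that for every m > 1 the m distinct m-th roots of unity sum to 0, e.g. 1 + exp(2*I*pi/3) + exp(-2*I*pi/3) = 0.)
A character is irreducible iff <chi, chi> = 1, so this representation is irreducible.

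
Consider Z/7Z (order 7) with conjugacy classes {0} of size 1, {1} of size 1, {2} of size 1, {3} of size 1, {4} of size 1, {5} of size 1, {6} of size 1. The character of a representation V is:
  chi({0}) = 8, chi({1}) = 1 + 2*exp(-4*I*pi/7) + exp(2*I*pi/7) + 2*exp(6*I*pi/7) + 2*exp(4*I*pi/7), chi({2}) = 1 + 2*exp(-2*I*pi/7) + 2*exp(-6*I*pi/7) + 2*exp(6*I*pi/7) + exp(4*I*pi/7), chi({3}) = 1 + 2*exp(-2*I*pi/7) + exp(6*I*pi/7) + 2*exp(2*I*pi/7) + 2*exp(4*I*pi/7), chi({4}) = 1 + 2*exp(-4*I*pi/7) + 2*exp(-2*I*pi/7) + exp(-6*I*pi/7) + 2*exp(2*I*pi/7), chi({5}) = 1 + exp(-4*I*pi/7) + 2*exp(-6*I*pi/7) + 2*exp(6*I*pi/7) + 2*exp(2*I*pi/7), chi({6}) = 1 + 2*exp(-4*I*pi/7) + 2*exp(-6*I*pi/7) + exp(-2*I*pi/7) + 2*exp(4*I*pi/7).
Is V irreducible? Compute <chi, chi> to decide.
Not irreducible (reducible): <chi, chi> = 14 > 1.

Explanation: <chi, chi> = (1/|G|) sum_C |C| * |chi(C)|^2 = (1/7)[1*|8|^2 + 1*|1 + 2*exp(-4*I*pi/7) + exp(2*I*pi/7) + 2*exp(6*I*pi/7) + 2*exp(4*I*pi/7)|^2 + 1*|1 + 2*exp(-2*I*pi/7) + 2*exp(-6*I*pi/7) + 2*exp(6*I*pi/7) + exp(4*I*pi/7)|^2 + 1*|1 + 2*exp(-2*I*pi/7) + exp(6*I*pi/7) + 2*exp(2*I*pi/7) + 2*exp(4*I*pi/7)|^2 + 1*|1 + 2*exp(-4*I*pi/7) + 2*exp(-2*I*pi/7) + exp(-6*I*pi/7) + 2*exp(2*I*pi/7)|^2 + 1*|1 + exp(-4*I*pi/7) + 2*exp(-6*I*pi/7) + 2*exp(6*I*pi/7) + 2*exp(2*I*pi/7)|^2 + 1*|1 + 2*exp(-4*I*pi/7) + 2*exp(-6*I*pi/7) + exp(-2*I*pi/7) + 2*exp(4*I*pi/7)|^2]
  = (1/7)[(64) + (14 + 10*exp(-4*I*pi/7) + 7*exp(-2*I*pi/7) + 8*exp(-6*I*pi/7) + 8*exp(6*I*pi/7) + 7*exp(2*I*pi/7) + 10*exp(4*I*pi/7)) + (14 + 7*exp(-4*I*pi/7) + 8*exp(-2*I*pi/7) + 10*exp(-6*I*pi/7) + 10*exp(6*I*pi/7) + 8*exp(2*I*pi/7) + 7*exp(4*I*pi/7)) + (14 + 10*exp(-2*I*pi/7) + 8*exp(-4*I*pi/7) + 7*exp(-6*I*pi/7) + 7*exp(6*I*pi/7) + 8*exp(4*I*pi/7) + 10*exp(2*I*pi/7)) + (14 + 10*exp(-2*I*pi/7) + 8*exp(-4*I*pi/7) + 7*exp(-6*I*pi/7) + 7*exp(6*I*pi/7) + 8*exp(4*I*pi/7) + 10*exp(2*I*pi/7)) + (14 + 7*exp(-4*I*pi/7) + 8*exp(-2*I*pi/7) + 10*exp(-6*I*pi/7) + 10*exp(6*I*pi/7) + 8*exp(2*I*pi/7) + 7*exp(4*I*pi/7)) + (14 + 10*exp(-4*I*pi/7) + 7*exp(-2*I*pi/7) + 8*exp(-6*I*pi/7) + 8*exp(6*I*pi/7) + 7*exp(2*I*pi/7) + 10*exp(4*I*pi/7))] = 98/7 = 14.
(Exp terms are combined using exp(i*s)*conj(exp(i*t)) = exp(i*(s-t)), and sums of them are collapsed using the identity that for every m > 1 the m distinct m-th roots of unity sum to 0, e.g. 1 + exp(2*I*pi/3) + exp(-2*I*pi/3) = 0.)
A character is irreducible iff <chi, chi> = 1, so this representation is reducible.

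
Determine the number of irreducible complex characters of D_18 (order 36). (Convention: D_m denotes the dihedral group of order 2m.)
12

Argument: The number of irreducible complex representations of a finite group equals its number of conjugacy classes. D_18 has 12 conjugacy classes (n/2 + 3 for n even), so D_18 (order 36) has exactly 12 irreducible complex representations.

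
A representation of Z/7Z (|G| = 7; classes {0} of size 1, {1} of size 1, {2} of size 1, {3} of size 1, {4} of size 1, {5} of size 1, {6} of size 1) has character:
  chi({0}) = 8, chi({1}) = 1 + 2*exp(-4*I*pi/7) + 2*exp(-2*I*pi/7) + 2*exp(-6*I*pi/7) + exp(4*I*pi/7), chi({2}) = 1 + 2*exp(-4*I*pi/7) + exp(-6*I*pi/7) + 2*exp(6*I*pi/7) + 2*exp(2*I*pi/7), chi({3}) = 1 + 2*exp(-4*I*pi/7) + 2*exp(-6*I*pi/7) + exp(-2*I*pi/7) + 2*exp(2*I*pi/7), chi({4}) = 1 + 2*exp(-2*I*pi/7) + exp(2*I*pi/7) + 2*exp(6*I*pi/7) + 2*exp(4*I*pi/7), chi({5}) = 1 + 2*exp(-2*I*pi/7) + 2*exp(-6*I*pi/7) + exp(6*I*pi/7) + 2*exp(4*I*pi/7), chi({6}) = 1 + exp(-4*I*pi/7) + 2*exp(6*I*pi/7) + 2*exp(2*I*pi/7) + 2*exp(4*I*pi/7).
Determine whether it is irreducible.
Not irreducible (reducible): <chi, chi> = 14 > 1.

Argument: <chi, chi> = (1/|G|) sum_C |C| * |chi(C)|^2 = (1/7)[1*|8|^2 + 1*|1 + 2*exp(-4*I*pi/7) + 2*exp(-2*I*pi/7) + 2*exp(-6*I*pi/7) + exp(4*I*pi/7)|^2 + 1*|1 + 2*exp(-4*I*pi/7) + exp(-6*I*pi/7) + 2*exp(6*I*pi/7) + 2*exp(2*I*pi/7)|^2 + 1*|1 + 2*exp(-4*I*pi/7) + 2*exp(-6*I*pi/7) + exp(-2*I*pi/7) + 2*exp(2*I*pi/7)|^2 + 1*|1 + 2*exp(-2*I*pi/7) + exp(2*I*pi/7) + 2*exp(6*I*pi/7) + 2*exp(4*I*pi/7)|^2 + 1*|1 + 2*exp(-2*I*pi/7) + 2*exp(-6*I*pi/7) + exp(6*I*pi/7) + 2*exp(4*I*pi/7)|^2 + 1*|1 + exp(-4*I*pi/7) + 2*exp(6*I*pi/7) + 2*exp(2*I*pi/7) + 2*exp(4*I*pi/7)|^2]
  = (1/7)[(64) + (14 + 9*exp(-4*I*pi/7) + 10*exp(-2*I*pi/7) + 6*exp(-6*I*pi/7) + 6*exp(6*I*pi/7) + 10*exp(2*I*pi/7) + 9*exp(4*I*pi/7)) + (14 + 10*exp(-4*I*pi/7) + 6*exp(-2*I*pi/7) + 9*exp(-6*I*pi/7) + 9*exp(6*I*pi/7) + 6*exp(2*I*pi/7) + 10*exp(4*I*pi/7)) + (14 + 9*exp(-2*I*pi/7) + 6*exp(-4*I*pi/7) + 10*exp(-6*I*pi/7) + 10*exp(6*I*pi/7) + 6*exp(4*I*pi/7) + 9*exp(2*I*pi/7)) + (14 + 9*exp(-2*I*pi/7) + 6*exp(-4*I*pi/7) + 10*exp(-6*I*pi/7) + 10*exp(6*I*pi/7) + 6*exp(4*I*pi/7) + 9*exp(2*I*pi/7)) + (14 + 10*exp(-4*I*pi/7) + 6*exp(-2*I*pi/7) + 9*exp(-6*I*pi/7) + 9*exp(6*I*pi/7) + 6*exp(2*I*pi/7) + 10*exp(4*I*pi/7)) + (14 + 9*exp(-4*I*pi/7) + 10*exp(-2*I*pi/7) + 6*exp(-6*I*pi/7) + 6*exp(6*I*pi/7) + 10*exp(2*I*pi/7) + 9*exp(4*I*pi/7))] = 98/7 = 14.
(Exp terms are combined using exp(i*s)*conj(exp(i*t)) = exp(i*(s-t)), and sums of them are collapsed using the identity that for every m > 1 the m distinct m-th roots of unity sum to 0, e.g. 1 + exp(2*I*pi/3) + exp(-2*I*pi/3) = 0.)
A character is irreducible iff <chi, chi> = 1, so this representation is reducible.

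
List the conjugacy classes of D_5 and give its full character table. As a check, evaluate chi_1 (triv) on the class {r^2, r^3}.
Conjugacy classes: {e} of size 1, {r^1, r^4} of size 2, {r^2, r^3} of size 2, {s, sr, ..., sr^4} of size 5.
Character table:
  irrep \ class              {e} (size 1)  {r^1, r^4} (size 2)  {r^2, r^3} (size 2)  {s, sr, ..., sr^4} (size 5)
  chi_1 (triv)               1             1                    1                    1                          
  chi_2 (sign: r->1, s->-1)  1             1                    1                    -1                         
  chi_3 (2d, j=1)            2             -1/2 + sqrt(5)/2     -sqrt(5)/2 - 1/2     0                          
  chi_4 (2d, j=2)            2             -sqrt(5)/2 - 1/2     -1/2 + sqrt(5)/2     0                          

Spot check: chi_1 (triv) on {r^2, r^3} = 1.

Argument: D_5 has order 2*5 = 10 with 4 conjugacy classes, hence 4 irreducibles. Sum of squared dims 1 + 1 + 4 + 4 = 10 = |G|. Linear characters come from the abelianisation; the 2-dimensional irreps have character r^k -> 2*cos(2*pi*j*k/5), reflections -> 0.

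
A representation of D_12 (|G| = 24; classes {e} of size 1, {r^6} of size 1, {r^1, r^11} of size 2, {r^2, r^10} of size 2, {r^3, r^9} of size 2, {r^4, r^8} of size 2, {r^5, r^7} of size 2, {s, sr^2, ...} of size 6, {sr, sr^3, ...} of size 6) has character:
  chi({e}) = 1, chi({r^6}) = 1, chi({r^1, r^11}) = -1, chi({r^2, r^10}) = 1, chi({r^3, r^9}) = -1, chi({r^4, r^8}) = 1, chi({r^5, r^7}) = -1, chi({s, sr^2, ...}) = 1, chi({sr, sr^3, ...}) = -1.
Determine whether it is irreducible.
Irreducible: <chi, chi> = 1.

<chi, chi> = (1/|G|) sum_C |C| * |chi(C)|^2 = (1/24)[1*|1|^2 + 1*|1|^2 + 2*|-1|^2 + 2*|1|^2 + 2*|-1|^2 + 2*|1|^2 + 2*|-1|^2 + 6*|1|^2 + 6*|-1|^2]
  = (1/24)[(1) + (1) + (2) + (2) + (2) + (2) + (2) + (6) + (6)] = 24/24 = 1.
A character is irreducible iff <chi, chi> = 1, so this representation is irreducible.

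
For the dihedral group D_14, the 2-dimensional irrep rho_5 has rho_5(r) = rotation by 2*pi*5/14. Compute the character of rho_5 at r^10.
chi_{rho_5}(r^10) = 2*cos(2*pi*5*10/14) = -2*cos(pi/7)

Details: rho_5(r^10) is rotation by angle 2*pi*5*10/14, whose trace is 2*cos(2*pi*5*10/14) = -2*cos(pi/7).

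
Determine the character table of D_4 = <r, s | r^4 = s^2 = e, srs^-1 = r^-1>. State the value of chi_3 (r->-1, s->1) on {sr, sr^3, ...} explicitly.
Conjugacy classes: {e} of size 1, {r^2} of size 1, {r^1, r^3} of size 2, {s, sr^2, ...} of size 2, {sr, sr^3, ...} of size 2.
Character table:
  irrep \ class              {e} (size 1)  {r^2} (size 1)  {r^1, r^3} (size 2)  {s, sr^2, ...} (size 2)  {sr, sr^3, ...} (size 2)
  chi_1 (triv)               1             1               1                    1                        1                       
  chi_2 (sign: r->1, s->-1)  1             1               1                    -1                       -1                      
  chi_3 (r->-1, s->1)        1             1               -1                   1                        -1                      
  chi_4 (r->-1, s->-1)       1             1               -1                   -1                       1                       
  chi_5 (2d, j=1)            2             -2              0                    0                        0                       

Spot check: chi_3 (r->-1, s->1) on {sr, sr^3, ...} = -1.

Explanation: D_4 has order 2*4 = 8 with 5 conjugacy classes, hence 5 irreducibles. Sum of squared dims 1 + 1 + 1 + 1 + 4 = 8 = |G|. Linear characters come from the abelianisation; the 2-dimensional irreps have character r^k -> 2*cos(2*pi*j*k/4), reflections -> 0.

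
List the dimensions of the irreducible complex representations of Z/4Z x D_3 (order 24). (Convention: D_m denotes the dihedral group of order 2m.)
Dimensions: 1, 1, 1, 1, 1, 1, 1, 1, 2, 2, 2, 2

Explanation: There are 12 irreducibles (= number of conjugacy classes). Their dimensions d_i satisfy sum d_i^2 = |G| = 24: 1 + 1 + 1 + 1 + 1 + 1 + 1 + 1 + 4 + 4 + 4 + 4 = 24. (For the product with Z/4Z: each of the 4 1-dim characters of Z/4Z tensors with each irrep of D_3, giving 4 copies of each D_3-dimension.)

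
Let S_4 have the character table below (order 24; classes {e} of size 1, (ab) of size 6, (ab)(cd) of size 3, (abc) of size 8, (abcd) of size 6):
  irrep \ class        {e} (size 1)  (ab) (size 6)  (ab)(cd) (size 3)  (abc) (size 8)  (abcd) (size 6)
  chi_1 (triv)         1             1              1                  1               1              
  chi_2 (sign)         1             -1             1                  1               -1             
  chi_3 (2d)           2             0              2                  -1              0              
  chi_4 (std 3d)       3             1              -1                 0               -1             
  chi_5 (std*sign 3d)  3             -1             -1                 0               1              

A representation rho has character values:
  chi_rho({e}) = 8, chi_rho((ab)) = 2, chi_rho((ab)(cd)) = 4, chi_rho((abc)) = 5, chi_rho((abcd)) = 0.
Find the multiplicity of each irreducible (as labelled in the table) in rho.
Multiplicities: chi_1: 3, chi_2: 2, chi_3: 0, chi_4: 1, chi_5: 0.

Working: Use <chi_rho, chi> = (1/|G|) sum_C |C| * chi_rho(C) * conj(chi(C)) with |G| = 24 for each irreducible chi in the table:
  <chi_rho, chi_1> = (1/24)[1*(8)*conj(1) + 6*(2)*conj(1) + 3*(4)*conj(1) + 8*(5)*conj(1) + 6*(0)*conj(1)]
      = (1/24)[(8) + (12) + (12) + (40) + (0)] = 72/24 = 3
  <chi_rho, chi_2> = (1/24)[1*(8)*conj(1) + 6*(2)*conj(-1) + 3*(4)*conj(1) + 8*(5)*conj(1) + 6*(0)*conj(-1)]
      = (1/24)[(8) + (-12) + (12) + (40) + (0)] = 48/24 = 2
  <chi_rho, chi_3> = (1/24)[1*(8)*conj(2) + 6*(2)*conj(0) + 3*(4)*conj(2) + 8*(5)*conj(-1) + 6*(0)*conj(0)]
      = (1/24)[(16) + (0) + (24) + (-40) + (0)] = 0/24 = 0
  <chi_rho, chi_4> = (1/24)[1*(8)*conj(3) + 6*(2)*conj(1) + 3*(4)*conj(-1) + 8*(5)*conj(0) + 6*(0)*conj(-1)]
      = (1/24)[(24) + (12) + (-12) + (0) + (0)] = 24/24 = 1
  <chi_rho, chi_5> = (1/24)[1*(8)*conj(3) + 6*(2)*conj(-1) + 3*(4)*conj(-1) + 8*(5)*conj(0) + 6*(0)*conj(1)]
      = (1/24)[(24) + (-12) + (-12) + (0) + (0)] = 0/24 = 0
Dimension check: dim(rho) = sum (mult * dim) = 3*1 + 2*1 + 0*2 + 1*3 + 0*3 = 8 = chi_rho(e) = 8.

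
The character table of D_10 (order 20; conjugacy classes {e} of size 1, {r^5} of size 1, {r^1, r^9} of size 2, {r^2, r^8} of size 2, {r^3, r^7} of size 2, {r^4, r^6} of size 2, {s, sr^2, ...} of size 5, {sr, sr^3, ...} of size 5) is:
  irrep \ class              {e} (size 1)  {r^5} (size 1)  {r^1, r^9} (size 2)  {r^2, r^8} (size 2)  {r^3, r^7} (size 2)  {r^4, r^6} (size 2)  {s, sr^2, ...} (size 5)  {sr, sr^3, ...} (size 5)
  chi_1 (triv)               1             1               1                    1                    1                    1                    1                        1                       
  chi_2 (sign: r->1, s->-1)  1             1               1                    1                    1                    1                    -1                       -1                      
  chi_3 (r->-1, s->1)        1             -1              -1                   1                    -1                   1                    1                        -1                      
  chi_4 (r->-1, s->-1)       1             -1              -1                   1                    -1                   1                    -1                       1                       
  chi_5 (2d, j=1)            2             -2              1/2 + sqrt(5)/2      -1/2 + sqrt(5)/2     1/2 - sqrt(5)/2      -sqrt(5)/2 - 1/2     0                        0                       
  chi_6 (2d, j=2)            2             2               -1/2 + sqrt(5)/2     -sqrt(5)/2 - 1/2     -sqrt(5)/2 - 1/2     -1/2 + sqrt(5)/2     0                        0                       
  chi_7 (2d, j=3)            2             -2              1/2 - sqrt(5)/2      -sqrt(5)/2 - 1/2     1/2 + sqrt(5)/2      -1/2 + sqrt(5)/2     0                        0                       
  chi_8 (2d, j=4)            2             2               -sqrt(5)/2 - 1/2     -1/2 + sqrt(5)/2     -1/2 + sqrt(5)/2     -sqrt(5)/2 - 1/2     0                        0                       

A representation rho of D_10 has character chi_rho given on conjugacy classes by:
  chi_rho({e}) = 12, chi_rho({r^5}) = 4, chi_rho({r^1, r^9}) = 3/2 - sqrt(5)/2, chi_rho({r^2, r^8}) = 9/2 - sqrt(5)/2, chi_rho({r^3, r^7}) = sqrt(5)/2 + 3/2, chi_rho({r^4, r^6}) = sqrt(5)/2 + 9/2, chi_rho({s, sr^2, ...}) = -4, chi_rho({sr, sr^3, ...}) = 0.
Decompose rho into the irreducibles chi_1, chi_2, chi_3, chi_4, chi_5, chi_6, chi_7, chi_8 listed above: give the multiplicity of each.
Multiplicities: chi_1: 1, chi_2: 3, chi_3: 0, chi_4: 2, chi_5: 0, chi_6: 1, chi_7: 1, chi_8: 1.

Proof sketch: Use <chi_rho, chi> = (1/|G|) sum_C |C| * chi_rho(C) * conj(chi(C)) with |G| = 20 for each irreducible chi in the table:
  <chi_rho, chi_1> = (1/20)[1*(12)*conj(1) + 1*(4)*conj(1) + 2*(3/2 - sqrt(5)/2)*conj(1) + 2*(9/2 - sqrt(5)/2)*conj(1) + 2*(sqrt(5)/2 + 3/2)*conj(1) + 2*(sqrt(5)/2 + 9/2)*conj(1) + 5*(-4)*conj(1) + 5*(0)*conj(1)]
      = (1/20)[(12) + (4) + (3 - sqrt(5)) + (9 - sqrt(5)) + (sqrt(5) + 3) + (sqrt(5) + 9) + (-20) + (0)] = 20/20 = 1
  <chi_rho, chi_2> = (1/20)[1*(12)*conj(1) + 1*(4)*conj(1) + 2*(3/2 - sqrt(5)/2)*conj(1) + 2*(9/2 - sqrt(5)/2)*conj(1) + 2*(sqrt(5)/2 + 3/2)*conj(1) + 2*(sqrt(5)/2 + 9/2)*conj(1) + 5*(-4)*conj(-1) + 5*(0)*conj(-1)]
      = (1/20)[(12) + (4) + (3 - sqrt(5)) + (9 - sqrt(5)) + (sqrt(5) + 3) + (sqrt(5) + 9) + (20) + (0)] = 60/20 = 3
  <chi_rho, chi_3> = (1/20)[1*(12)*conj(1) + 1*(4)*conj(-1) + 2*(3/2 - sqrt(5)/2)*conj(-1) + 2*(9/2 - sqrt(5)/2)*conj(1) + 2*(sqrt(5)/2 + 3/2)*conj(-1) + 2*(sqrt(5)/2 + 9/2)*conj(1) + 5*(-4)*conj(1) + 5*(0)*conj(-1)]
      = (1/20)[(12) + (-4) + (-3 + sqrt(5)) + (9 - sqrt(5)) + (-3 - sqrt(5)) + (sqrt(5) + 9) + (-20) + (0)] = 0/20 = 0
  <chi_rho, chi_4> = (1/20)[1*(12)*conj(1) + 1*(4)*conj(-1) + 2*(3/2 - sqrt(5)/2)*conj(-1) + 2*(9/2 - sqrt(5)/2)*conj(1) + 2*(sqrt(5)/2 + 3/2)*conj(-1) + 2*(sqrt(5)/2 + 9/2)*conj(1) + 5*(-4)*conj(-1) + 5*(0)*conj(1)]
      = (1/20)[(12) + (-4) + (-3 + sqrt(5)) + (9 - sqrt(5)) + (-3 - sqrt(5)) + (sqrt(5) + 9) + (20) + (0)] = 40/20 = 2
  <chi_rho, chi_5> = (1/20)[1*(12)*conj(2) + 1*(4)*conj(-2) + 2*(3/2 - sqrt(5)/2)*conj(1/2 + sqrt(5)/2) + 2*(9/2 - sqrt(5)/2)*conj(-1/2 + sqrt(5)/2) + 2*(sqrt(5)/2 + 3/2)*conj(1/2 - sqrt(5)/2) + 2*(sqrt(5)/2 + 9/2)*conj(-sqrt(5)/2 - 1/2) + 5*(-4)*conj(0) + 5*(0)*conj(0)]
      = (1/20)[(24) + (-8) + (-1 + sqrt(5)) + (-7 + 5*sqrt(5)) + (-sqrt(5) - 1) + (-5*sqrt(5) - 7) + (0) + (0)] = 0/20 = 0
  <chi_rho, chi_6> = (1/20)[1*(12)*conj(2) + 1*(4)*conj(2) + 2*(3/2 - sqrt(5)/2)*conj(-1/2 + sqrt(5)/2) + 2*(9/2 - sqrt(5)/2)*conj(-sqrt(5)/2 - 1/2) + 2*(sqrt(5)/2 + 3/2)*conj(-sqrt(5)/2 - 1/2) + 2*(sqrt(5)/2 + 9/2)*conj(-1/2 + sqrt(5)/2) + 5*(-4)*conj(0) + 5*(0)*conj(0)]
      = (1/20)[(24) + (8) + (-4 + 2*sqrt(5)) + (-4*sqrt(5) - 2) + (-2*sqrt(5) - 4) + (-2 + 4*sqrt(5)) + (0) + (0)] = 20/20 = 1
  <chi_rho, chi_7> = (1/20)[1*(12)*conj(2) + 1*(4)*conj(-2) + 2*(3/2 - sqrt(5)/2)*conj(1/2 - sqrt(5)/2) + 2*(9/2 - sqrt(5)/2)*conj(-sqrt(5)/2 - 1/2) + 2*(sqrt(5)/2 + 3/2)*conj(1/2 + sqrt(5)/2) + 2*(sqrt(5)/2 + 9/2)*conj(-1/2 + sqrt(5)/2) + 5*(-4)*conj(0) + 5*(0)*conj(0)]
      = (1/20)[(24) + (-8) + (4 - 2*sqrt(5)) + (-4*sqrt(5) - 2) + (4 + 2*sqrt(5)) + (-2 + 4*sqrt(5)) + (0) + (0)] = 20/20 = 1
  <chi_rho, chi_8> = (1/20)[1*(12)*conj(2) + 1*(4)*conj(2) + 2*(3/2 - sqrt(5)/2)*conj(-sqrt(5)/2 - 1/2) + 2*(9/2 - sqrt(5)/2)*conj(-1/2 + sqrt(5)/2) + 2*(sqrt(5)/2 + 3/2)*conj(-1/2 + sqrt(5)/2) + 2*(sqrt(5)/2 + 9/2)*conj(-sqrt(5)/2 - 1/2) + 5*(-4)*conj(0) + 5*(0)*conj(0)]
      = (1/20)[(24) + (8) + (1 - sqrt(5)) + (-7 + 5*sqrt(5)) + (1 + sqrt(5)) + (-5*sqrt(5) - 7) + (0) + (0)] = 20/20 = 1
Dimension check: dim(rho) = sum (mult * dim) = 1*1 + 3*1 + 0*1 + 2*1 + 0*2 + 1*2 + 1*2 + 1*2 = 12 = chi_rho(e) = 12.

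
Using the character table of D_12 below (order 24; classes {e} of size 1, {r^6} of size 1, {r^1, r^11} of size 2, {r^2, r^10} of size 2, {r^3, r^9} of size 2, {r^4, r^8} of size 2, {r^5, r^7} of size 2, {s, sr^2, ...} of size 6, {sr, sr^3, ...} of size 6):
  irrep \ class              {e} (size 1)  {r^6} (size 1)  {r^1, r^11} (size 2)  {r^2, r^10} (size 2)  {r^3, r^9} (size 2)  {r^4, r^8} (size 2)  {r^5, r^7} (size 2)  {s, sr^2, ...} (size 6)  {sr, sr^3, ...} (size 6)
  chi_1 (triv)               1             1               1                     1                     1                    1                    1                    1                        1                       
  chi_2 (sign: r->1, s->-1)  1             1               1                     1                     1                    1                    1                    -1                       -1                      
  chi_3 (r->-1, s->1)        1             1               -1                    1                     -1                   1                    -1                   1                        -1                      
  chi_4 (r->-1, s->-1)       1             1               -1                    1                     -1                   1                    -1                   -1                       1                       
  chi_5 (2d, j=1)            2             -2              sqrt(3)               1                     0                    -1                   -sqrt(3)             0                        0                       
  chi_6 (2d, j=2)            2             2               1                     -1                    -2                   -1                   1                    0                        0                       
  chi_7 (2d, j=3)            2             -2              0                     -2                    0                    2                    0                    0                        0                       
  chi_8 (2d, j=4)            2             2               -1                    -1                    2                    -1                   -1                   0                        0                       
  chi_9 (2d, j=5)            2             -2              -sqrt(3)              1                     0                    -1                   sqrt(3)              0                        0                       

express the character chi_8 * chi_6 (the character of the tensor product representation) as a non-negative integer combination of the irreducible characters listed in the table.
chi_8 tensor chi_6 = chi_3 + chi_4 + chi_6 (all other irreducibles have multiplicity 0).

Explanation: The character of a tensor product is the pointwise product (chi_8 * chi_6)(C) = chi_8(C) * chi_6(C):
  {e}: (2)*(2), {r^6}: (2)*(2), {r^1, r^11}: (-1)*(1), {r^2, r^10}: (-1)*(-1), {r^3, r^9}: (2)*(-2), {r^4, r^8}: (-1)*(-1), {r^5, r^7}: (-1)*(1), {s, sr^2, ...}: (0)*(0), {sr, sr^3, ...}: (0)*(0)
so (chi_8 * chi_6) takes values
  {e} -> 4, {r^6} -> 4, {r^1, r^11} -> -1, {r^2, r^10} -> 1, {r^3, r^9} -> -4, {r^4, r^8} -> 1, {r^5, r^7} -> -1, {s, sr^2, ...} -> 0, {sr, sr^3, ...} -> 0.
Now take the inner product of this character with each irreducible chi from the table, <chi_8*chi_6, chi> = (1/24) sum_C |C| (chi_8*chi_6)(C) conj(chi(C)):
  <chi_8*chi_6, chi_1> = (1/24)[1*(4)*conj(1) + 1*(4)*conj(1) + 2*(-1)*conj(1) + 2*(1)*conj(1) + 2*(-4)*conj(1) + 2*(1)*conj(1) + 2*(-1)*conj(1) + 6*(0)*conj(1) + 6*(0)*conj(1)]
      = (1/24)[(4) + (4) + (-2) + (2) + (-8) + (2) + (-2) + (0) + (0)] = 0/24 = 0
  <chi_8*chi_6, chi_2> = (1/24)[1*(4)*conj(1) + 1*(4)*conj(1) + 2*(-1)*conj(1) + 2*(1)*conj(1) + 2*(-4)*conj(1) + 2*(1)*conj(1) + 2*(-1)*conj(1) + 6*(0)*conj(-1) + 6*(0)*conj(-1)]
      = (1/24)[(4) + (4) + (-2) + (2) + (-8) + (2) + (-2) + (0) + (0)] = 0/24 = 0
  <chi_8*chi_6, chi_3> = (1/24)[1*(4)*conj(1) + 1*(4)*conj(1) + 2*(-1)*conj(-1) + 2*(1)*conj(1) + 2*(-4)*conj(-1) + 2*(1)*conj(1) + 2*(-1)*conj(-1) + 6*(0)*conj(1) + 6*(0)*conj(-1)]
      = (1/24)[(4) + (4) + (2) + (2) + (8) + (2) + (2) + (0) + (0)] = 24/24 = 1
  <chi_8*chi_6, chi_4> = (1/24)[1*(4)*conj(1) + 1*(4)*conj(1) + 2*(-1)*conj(-1) + 2*(1)*conj(1) + 2*(-4)*conj(-1) + 2*(1)*conj(1) + 2*(-1)*conj(-1) + 6*(0)*conj(-1) + 6*(0)*conj(1)]
      = (1/24)[(4) + (4) + (2) + (2) + (8) + (2) + (2) + (0) + (0)] = 24/24 = 1
  <chi_8*chi_6, chi_5> = (1/24)[1*(4)*conj(2) + 1*(4)*conj(-2) + 2*(-1)*conj(sqrt(3)) + 2*(1)*conj(1) + 2*(-4)*conj(0) + 2*(1)*conj(-1) + 2*(-1)*conj(-sqrt(3)) + 6*(0)*conj(0) + 6*(0)*conj(0)]
      = (1/24)[(8) + (-8) + (-2*sqrt(3)) + (2) + (0) + (-2) + (2*sqrt(3)) + (0) + (0)] = 0/24 = 0
  <chi_8*chi_6, chi_6> = (1/24)[1*(4)*conj(2) + 1*(4)*conj(2) + 2*(-1)*conj(1) + 2*(1)*conj(-1) + 2*(-4)*conj(-2) + 2*(1)*conj(-1) + 2*(-1)*conj(1) + 6*(0)*conj(0) + 6*(0)*conj(0)]
      = (1/24)[(8) + (8) + (-2) + (-2) + (16) + (-2) + (-2) + (0) + (0)] = 24/24 = 1
  <chi_8*chi_6, chi_7> = (1/24)[1*(4)*conj(2) + 1*(4)*conj(-2) + 2*(-1)*conj(0) + 2*(1)*conj(-2) + 2*(-4)*conj(0) + 2*(1)*conj(2) + 2*(-1)*conj(0) + 6*(0)*conj(0) + 6*(0)*conj(0)]
      = (1/24)[(8) + (-8) + (0) + (-4) + (0) + (4) + (0) + (0) + (0)] = 0/24 = 0
  <chi_8*chi_6, chi_8> = (1/24)[1*(4)*conj(2) + 1*(4)*conj(2) + 2*(-1)*conj(-1) + 2*(1)*conj(-1) + 2*(-4)*conj(2) + 2*(1)*conj(-1) + 2*(-1)*conj(-1) + 6*(0)*conj(0) + 6*(0)*conj(0)]
      = (1/24)[(8) + (8) + (2) + (-2) + (-16) + (-2) + (2) + (0) + (0)] = 0/24 = 0
  <chi_8*chi_6, chi_9> = (1/24)[1*(4)*conj(2) + 1*(4)*conj(-2) + 2*(-1)*conj(-sqrt(3)) + 2*(1)*conj(1) + 2*(-4)*conj(0) + 2*(1)*conj(-1) + 2*(-1)*conj(sqrt(3)) + 6*(0)*conj(0) + 6*(0)*conj(0)]
      = (1/24)[(8) + (-8) + (2*sqrt(3)) + (2) + (0) + (-2) + (-2*sqrt(3)) + (0) + (0)] = 0/24 = 0
Hence the multiplicities are chi_3: 1, chi_4: 1, chi_6: 1. Dimension check: dim(chi_8)*dim(chi_6) = 2*2 = 4 and sum (mult * dim) = 1*1 + 1*1 + 1*2 = 4.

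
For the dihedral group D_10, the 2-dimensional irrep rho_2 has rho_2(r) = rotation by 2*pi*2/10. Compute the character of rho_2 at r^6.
chi_{rho_2}(r^6) = 2*cos(2*pi*2*6/10) = -1/2 + sqrt(5)/2

Justification: rho_2(r^6) is rotation by angle 2*pi*2*6/10, whose trace is 2*cos(2*pi*2*6/10) = -1/2 + sqrt(5)/2.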